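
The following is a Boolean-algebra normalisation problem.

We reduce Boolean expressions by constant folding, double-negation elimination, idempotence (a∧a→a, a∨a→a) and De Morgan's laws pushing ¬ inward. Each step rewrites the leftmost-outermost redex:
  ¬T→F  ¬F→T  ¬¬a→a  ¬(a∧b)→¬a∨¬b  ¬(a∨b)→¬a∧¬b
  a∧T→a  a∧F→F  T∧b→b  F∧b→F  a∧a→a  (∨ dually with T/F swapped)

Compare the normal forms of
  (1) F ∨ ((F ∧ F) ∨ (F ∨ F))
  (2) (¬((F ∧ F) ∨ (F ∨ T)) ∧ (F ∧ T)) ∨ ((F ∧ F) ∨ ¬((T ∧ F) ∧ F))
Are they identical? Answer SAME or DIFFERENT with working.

Term A:
  start: F ∨ ((F ∧ F) ∨ (F ∨ F))
  →1  (F ∧ F) ∨ (F ∨ F)
  →2  F ∨ (F ∨ F)
  →3  F ∨ F
  →4  F

Term B:
  start: (¬((F ∧ F) ∨ (F ∨ T)) ∧ (F ∧ T)) ∨ ((F ∧ F) ∨ ¬((T ∧ F) ∧ F))
  →1  ((¬(F ∧ F) ∧ ¬(F ∨ T)) ∧ (F ∧ T)) ∨ ((F ∧ F) ∨ ¬((T ∧ F) ∧ F))
  →2  (((¬F ∨ ¬F) ∧ ¬(F ∨ T)) ∧ (F ∧ T)) ∨ ((F ∧ F) ∨ ¬((T ∧ F) ∧ F))
  →3  ((¬F ∧ ¬(F ∨ T)) ∧ (F ∧ T)) ∨ ((F ∧ F) ∨ ¬((T ∧ F) ∧ F))
  →4  ((T ∧ ¬(F ∨ T)) ∧ (F ∧ T)) ∨ ((F ∧ F) ∨ ¬((T ∧ F) ∧ F))
  →5  (¬(F ∨ T) ∧ (F ∧ T)) ∨ ((F ∧ F) ∨ ¬((T ∧ F) ∧ F))
  →6  ((¬F ∧ ¬T) ∧ (F ∧ T)) ∨ ((F ∧ F) ∨ ¬((T ∧ F) ∧ F))
  →7  ((T ∧ ¬T) ∧ (F ∧ T)) ∨ ((F ∧ F) ∨ ¬((T ∧ F) ∧ F))
  →8  (¬T ∧ (F ∧ T)) ∨ ((F ∧ F) ∨ ¬((T ∧ F) ∧ F))
  →9  (F ∧ (F ∧ T)) ∨ ((F ∧ F) ∨ ¬((T ∧ F) ∧ F))
  →10  F ∨ ((F ∧ F) ∨ ¬((T ∧ F) ∧ F))
  →11  (F ∧ F) ∨ ¬((T ∧ F) ∧ F)
  →12  F ∨ ¬((T ∧ F) ∧ F)
  →13  ¬((T ∧ F) ∧ F)
  →14  ¬(T ∧ F) ∨ ¬F
  →15  (¬T ∨ ¬F) ∨ ¬F
  →16  (F ∨ ¬F) ∨ ¬F
  →17  ¬F ∨ ¬F
  →18  ¬F
  →19  T

Answer: DIFFERENT — A ⇓ F, B ⇓ T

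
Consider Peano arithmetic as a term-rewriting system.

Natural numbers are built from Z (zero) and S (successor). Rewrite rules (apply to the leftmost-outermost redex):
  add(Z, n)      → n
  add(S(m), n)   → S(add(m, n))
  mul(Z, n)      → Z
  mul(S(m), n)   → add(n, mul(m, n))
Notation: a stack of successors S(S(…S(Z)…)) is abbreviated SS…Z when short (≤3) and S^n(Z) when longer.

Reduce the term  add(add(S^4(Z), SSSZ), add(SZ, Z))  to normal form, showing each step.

Answer: normal form = S^8(Z)  (in 15 steps)

Derivation:
  start: add(add(S^4(Z), SSSZ), add(SZ, Z))
  [1] add(S(add(SSSZ, SSSZ)), add(SZ, Z))
  [2] S(add(add(SSSZ, SSSZ), add(SZ, Z)))
  [3] S(add(S(add(SSZ, SSSZ)), add(SZ, Z)))
  [4] S(S(add(add(SSZ, SSSZ), add(SZ, Z))))
  [5] S(S(add(S(add(SZ, SSSZ)), add(SZ, Z))))
  [6] S(S(S(add(add(SZ, SSSZ), add(SZ, Z)))))
  [7] S(S(S(add(S(add(Z, SSSZ)), add(SZ, Z)))))
  [8] S(S(S(S(add(add(Z, SSSZ), add(SZ, Z))))))
  [9] S(S(S(S(add(SSSZ, add(SZ, Z))))))
  [10] S(S(S(S(S(add(SSZ, add(SZ, Z)))))))
  [11] S(S(S(S(S(S(add(SZ, add(SZ, Z))))))))
  [12] S(S(S(S(S(S(S(add(Z, add(SZ, Z)))))))))
  [13] S(S(S(S(S(S(S(add(SZ, Z))))))))
  [14] S(S(S(S(S(S(S(S(add(Z, Z)))))))))
  [15] S^8(Z)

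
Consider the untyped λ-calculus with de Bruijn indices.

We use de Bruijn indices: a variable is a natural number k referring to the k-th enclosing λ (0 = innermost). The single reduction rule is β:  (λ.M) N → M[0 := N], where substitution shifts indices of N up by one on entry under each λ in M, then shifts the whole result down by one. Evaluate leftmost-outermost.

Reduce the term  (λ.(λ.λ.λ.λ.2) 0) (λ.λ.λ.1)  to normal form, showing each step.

  start: (λ.(λ.λ.λ.λ.2) 0) (λ.λ.λ.1)
  [1] (λ.λ.λ.λ.2) (λ.λ.λ.1)
  [2] λ.λ.λ.2

Answer: normal form = λ.λ.λ.2  (in 2 steps)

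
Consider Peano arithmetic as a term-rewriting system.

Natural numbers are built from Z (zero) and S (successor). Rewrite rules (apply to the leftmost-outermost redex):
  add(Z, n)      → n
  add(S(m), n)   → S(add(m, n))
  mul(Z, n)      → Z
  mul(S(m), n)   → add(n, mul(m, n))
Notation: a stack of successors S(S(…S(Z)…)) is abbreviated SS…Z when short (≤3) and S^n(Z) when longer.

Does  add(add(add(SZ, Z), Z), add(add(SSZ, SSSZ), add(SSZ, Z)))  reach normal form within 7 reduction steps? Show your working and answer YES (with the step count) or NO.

Answer: NO — after 7 steps the term is S(add(S(add(SZ, SSSZ)), add(SSZ, Z))), not yet normal

Working:
  start: add(add(add(SZ, Z), Z), add(add(SSZ, SSSZ), add(SSZ, Z)))
  →1  add(add(S(add(Z, Z)), Z), add(add(SSZ, SSSZ), add(SSZ, Z)))
  →2  add(S(add(add(Z, Z), Z)), add(add(SSZ, SSSZ), add(SSZ, Z)))
  →3  S(add(add(add(Z, Z), Z), add(add(SSZ, SSSZ), add(SSZ, Z))))
  →4  S(add(add(Z, Z), add(add(SSZ, SSSZ), add(SSZ, Z))))
  →5  S(add(Z, add(add(SSZ, SSSZ), add(SSZ, Z))))
  →6  S(add(add(SSZ, SSSZ), add(SSZ, Z)))
  →7  S(add(S(add(SZ, SSSZ)), add(SSZ, Z)))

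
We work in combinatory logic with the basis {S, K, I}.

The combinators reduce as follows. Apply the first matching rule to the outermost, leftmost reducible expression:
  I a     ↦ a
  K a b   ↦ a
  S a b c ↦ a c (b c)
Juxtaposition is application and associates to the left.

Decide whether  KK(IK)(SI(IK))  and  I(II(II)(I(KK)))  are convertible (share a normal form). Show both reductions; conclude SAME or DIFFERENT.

Answer: DIFFERENT — A ⇓ K(SIK), B ⇓ KK

Derivation:
Term A:
  start: KK(IK)(SI(IK))
  [1] K(SI(IK))
  [2] K(SIK)

Term B:
  start: I(II(II)(I(KK)))
  [1] II(II)(I(KK))
  [2] I(II)(I(KK))
  [3] II(I(KK))
  [4] I(I(KK))
  [5] I(KK)
  [6] KK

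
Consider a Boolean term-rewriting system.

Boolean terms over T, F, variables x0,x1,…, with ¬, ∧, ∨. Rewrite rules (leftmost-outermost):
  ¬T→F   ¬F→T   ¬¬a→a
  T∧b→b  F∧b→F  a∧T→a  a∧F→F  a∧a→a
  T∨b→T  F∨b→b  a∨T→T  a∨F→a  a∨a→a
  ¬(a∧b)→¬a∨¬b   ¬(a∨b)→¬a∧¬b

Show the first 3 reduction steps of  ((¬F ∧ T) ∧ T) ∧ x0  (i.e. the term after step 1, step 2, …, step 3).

Answer: after 3 steps: T ∧ x0

Derivation:
  start: ((¬F ∧ T) ∧ T) ∧ x0
  step 1: (¬F ∧ T) ∧ x0
  step 2: ¬F ∧ x0
  step 3: T ∧ x0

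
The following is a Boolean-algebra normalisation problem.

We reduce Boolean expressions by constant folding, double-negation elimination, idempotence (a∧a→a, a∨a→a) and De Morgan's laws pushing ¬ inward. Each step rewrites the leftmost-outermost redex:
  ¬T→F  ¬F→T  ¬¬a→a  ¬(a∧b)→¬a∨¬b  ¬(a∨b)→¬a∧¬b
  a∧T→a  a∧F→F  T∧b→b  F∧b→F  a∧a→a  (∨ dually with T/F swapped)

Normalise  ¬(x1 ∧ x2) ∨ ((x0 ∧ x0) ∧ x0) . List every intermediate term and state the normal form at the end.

Answer: normal form = (¬x1 ∨ ¬x2) ∨ x0  (in 3 steps)

Derivation:
  start: ¬(x1 ∧ x2) ∨ ((x0 ∧ x0) ∧ x0)
  [1] (¬x1 ∨ ¬x2) ∨ ((x0 ∧ x0) ∧ x0)
  [2] (¬x1 ∨ ¬x2) ∨ (x0 ∧ x0)
  [3] (¬x1 ∨ ¬x2) ∨ x0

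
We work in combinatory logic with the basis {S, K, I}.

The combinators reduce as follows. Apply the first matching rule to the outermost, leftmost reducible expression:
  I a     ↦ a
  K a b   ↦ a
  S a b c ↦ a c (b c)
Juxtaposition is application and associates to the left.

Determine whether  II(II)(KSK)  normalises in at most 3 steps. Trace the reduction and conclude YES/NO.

Answer: NO — after 3 steps the term is I(KSK), not yet normal

Reduction:
  start: II(II)(KSK)
  [1] I(II)(KSK)
  [2] II(KSK)
  [3] I(KSK)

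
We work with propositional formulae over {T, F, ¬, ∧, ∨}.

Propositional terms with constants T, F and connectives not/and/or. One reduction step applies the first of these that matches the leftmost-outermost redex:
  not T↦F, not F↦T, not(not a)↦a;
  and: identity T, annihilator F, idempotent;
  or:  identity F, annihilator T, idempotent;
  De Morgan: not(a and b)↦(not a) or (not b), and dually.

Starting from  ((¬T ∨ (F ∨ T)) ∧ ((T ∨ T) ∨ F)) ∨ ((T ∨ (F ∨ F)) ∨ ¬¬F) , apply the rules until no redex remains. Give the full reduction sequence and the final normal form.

  start: ((¬T ∨ (F ∨ T)) ∧ ((T ∨ T) ∨ F)) ∨ ((T ∨ (F ∨ F)) ∨ ¬¬F)
  →1  ((F ∨ (F ∨ T)) ∧ ((T ∨ T) ∨ F)) ∨ ((T ∨ (F ∨ F)) ∨ ¬¬F)
  →2  ((F ∨ T) ∧ ((T ∨ T) ∨ F)) ∨ ((T ∨ (F ∨ F)) ∨ ¬¬F)
  →3  (T ∧ ((T ∨ T) ∨ F)) ∨ ((T ∨ (F ∨ F)) ∨ ¬¬F)
  →4  ((T ∨ T) ∨ F) ∨ ((T ∨ (F ∨ F)) ∨ ¬¬F)
  →5  (T ∨ T) ∨ ((T ∨ (F ∨ F)) ∨ ¬¬F)
  →6  T ∨ ((T ∨ (F ∨ F)) ∨ ¬¬F)
  →7  T

Answer: normal form = T  (in 7 steps)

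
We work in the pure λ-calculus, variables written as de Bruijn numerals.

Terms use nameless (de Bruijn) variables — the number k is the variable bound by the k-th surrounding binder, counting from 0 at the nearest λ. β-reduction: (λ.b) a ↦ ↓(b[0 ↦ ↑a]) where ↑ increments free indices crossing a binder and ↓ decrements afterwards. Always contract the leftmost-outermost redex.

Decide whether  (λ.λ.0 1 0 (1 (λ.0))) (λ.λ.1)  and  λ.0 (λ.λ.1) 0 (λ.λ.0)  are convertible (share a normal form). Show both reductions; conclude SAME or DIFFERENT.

Term A:
  start: (λ.λ.0 1 0 (1 (λ.0))) (λ.λ.1)
  →1  λ.0 (λ.λ.1) 0 ((λ.λ.1) (λ.0))
  →2  λ.0 (λ.λ.1) 0 (λ.λ.0)

Term B:
  start: λ.0 (λ.λ.1) 0 (λ.λ.0)

Answer: SAME — A ⇓ λ.0 (λ.λ.1) 0 (λ.λ.0), B ⇓ λ.0 (λ.λ.1) 0 (λ.λ.0)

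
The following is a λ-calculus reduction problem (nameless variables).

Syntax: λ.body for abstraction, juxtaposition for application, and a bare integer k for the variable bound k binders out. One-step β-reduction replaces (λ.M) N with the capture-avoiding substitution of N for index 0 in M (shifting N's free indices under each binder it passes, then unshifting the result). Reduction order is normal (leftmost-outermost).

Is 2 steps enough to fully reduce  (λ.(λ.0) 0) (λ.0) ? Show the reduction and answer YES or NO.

Answer: YES — reaches normal form λ.0 in 2 ≤ 2 steps

Reduction:
  start: (λ.(λ.0) 0) (λ.0)
  [1] (λ.0) (λ.0)
  [2] λ.0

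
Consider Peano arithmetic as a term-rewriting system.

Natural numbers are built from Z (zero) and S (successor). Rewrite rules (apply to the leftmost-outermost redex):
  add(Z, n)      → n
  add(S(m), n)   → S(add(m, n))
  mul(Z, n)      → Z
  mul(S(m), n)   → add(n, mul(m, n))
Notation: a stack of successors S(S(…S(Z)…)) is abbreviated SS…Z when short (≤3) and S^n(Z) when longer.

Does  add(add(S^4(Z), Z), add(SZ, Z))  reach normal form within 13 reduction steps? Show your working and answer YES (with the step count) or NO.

  start: add(add(S^4(Z), Z), add(SZ, Z))
  [1] add(S(add(SSSZ, Z)), add(SZ, Z))
  [2] S(add(add(SSSZ, Z), add(SZ, Z)))
  [3] S(add(S(add(SSZ, Z)), add(SZ, Z)))
  [4] S(S(add(add(SSZ, Z), add(SZ, Z))))
  [5] S(S(add(S(add(SZ, Z)), add(SZ, Z))))
  [6] S(S(S(add(add(SZ, Z), add(SZ, Z)))))
  [7] S(S(S(add(S(add(Z, Z)), add(SZ, Z)))))
  [8] S(S(S(S(add(add(Z, Z), add(SZ, Z))))))
  [9] S(S(S(S(add(Z, add(SZ, Z))))))
  [10] S(S(S(S(add(SZ, Z)))))
  [11] S(S(S(S(S(add(Z, Z))))))
  [12] S^5(Z)

Answer: YES — reaches normal form S^5(Z) in 12 ≤ 13 steps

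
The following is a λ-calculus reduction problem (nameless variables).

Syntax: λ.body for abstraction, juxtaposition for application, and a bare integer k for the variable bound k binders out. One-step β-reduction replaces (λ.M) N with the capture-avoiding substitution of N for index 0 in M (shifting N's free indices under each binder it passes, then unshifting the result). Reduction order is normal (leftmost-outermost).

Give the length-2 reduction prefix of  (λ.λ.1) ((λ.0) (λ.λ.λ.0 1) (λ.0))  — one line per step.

  start: (λ.λ.1) ((λ.0) (λ.λ.λ.0 1) (λ.0))
  →1  λ.(λ.0) (λ.λ.λ.0 1) (λ.0)
  →2  λ.(λ.λ.λ.0 1) (λ.0)

Answer: after 2 steps: λ.(λ.λ.λ.0 1) (λ.0)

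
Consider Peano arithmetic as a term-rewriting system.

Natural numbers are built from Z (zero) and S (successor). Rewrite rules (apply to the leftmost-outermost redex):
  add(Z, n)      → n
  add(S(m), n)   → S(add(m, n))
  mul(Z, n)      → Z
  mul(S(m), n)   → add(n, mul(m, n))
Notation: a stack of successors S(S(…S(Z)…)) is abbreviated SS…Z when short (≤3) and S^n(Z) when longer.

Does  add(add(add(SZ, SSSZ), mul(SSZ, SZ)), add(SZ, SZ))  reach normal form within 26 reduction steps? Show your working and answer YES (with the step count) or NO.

Answer: YES — reaches normal form S^8(Z) in 23 ≤ 26 steps

Reduction:
  start: add(add(add(SZ, SSSZ), mul(SSZ, SZ)), add(SZ, SZ))
  [1] add(add(S(add(Z, SSSZ)), mul(SSZ, SZ)), add(SZ, SZ))
  [2] add(S(add(add(Z, SSSZ), mul(SSZ, SZ))), add(SZ, SZ))
  [3] S(add(add(add(Z, SSSZ), mul(SSZ, SZ)), add(SZ, SZ)))
  [4] S(add(add(SSSZ, mul(SSZ, SZ)), add(SZ, SZ)))
  [5] S(add(S(add(SSZ, mul(SSZ, SZ))), add(SZ, SZ)))
  [6] S(S(add(add(SSZ, mul(SSZ, SZ)), add(SZ, SZ))))
  [7] S(S(add(S(add(SZ, mul(SSZ, SZ))), add(SZ, SZ))))
  [8] S(S(S(add(add(SZ, mul(SSZ, SZ)), add(SZ, SZ)))))
  [9] S(S(S(add(S(add(Z, mul(SSZ, SZ))), add(SZ, SZ)))))
  [10] S(S(S(S(add(add(Z, mul(SSZ, SZ)), add(SZ, SZ))))))
  [11] S(S(S(S(add(mul(SSZ, SZ), add(SZ, SZ))))))
  [12] S(S(S(S(add(add(SZ, mul(SZ, SZ)), add(SZ, SZ))))))
  [13] S(S(S(S(add(S(add(Z, mul(SZ, SZ))), add(SZ, SZ))))))
  [14] S(S(S(S(S(add(add(Z, mul(SZ, SZ)), add(SZ, SZ)))))))
  [15] S(S(S(S(S(add(mul(SZ, SZ), add(SZ, SZ)))))))
  [16] S(S(S(S(S(add(add(SZ, mul(Z, SZ)), add(SZ, SZ)))))))
  [17] S(S(S(S(S(add(S(add(Z, mul(Z, SZ))), add(SZ, SZ)))))))
  [18] S(S(S(S(S(S(add(add(Z, mul(Z, SZ)), add(SZ, SZ))))))))
  [19] S(S(S(S(S(S(add(mul(Z, SZ), add(SZ, SZ))))))))
  [20] S(S(S(S(S(S(add(Z, add(SZ, SZ))))))))
  [21] S(S(S(S(S(S(add(SZ, SZ)))))))
  [22] S(S(S(S(S(S(S(add(Z, SZ))))))))
  [23] S^8(Z)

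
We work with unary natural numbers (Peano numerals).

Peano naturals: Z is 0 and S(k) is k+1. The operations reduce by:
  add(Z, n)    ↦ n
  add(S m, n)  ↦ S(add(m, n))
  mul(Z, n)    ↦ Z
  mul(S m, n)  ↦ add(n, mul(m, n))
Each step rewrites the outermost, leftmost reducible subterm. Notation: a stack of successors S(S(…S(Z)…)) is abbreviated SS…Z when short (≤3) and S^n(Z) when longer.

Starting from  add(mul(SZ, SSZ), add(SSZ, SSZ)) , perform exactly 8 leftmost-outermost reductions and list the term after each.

  start: add(mul(SZ, SSZ), add(SSZ, SSZ))
  step 1: add(add(SSZ, mul(Z, SSZ)), add(SSZ, SSZ))
  step 2: add(S(add(SZ, mul(Z, SSZ))), add(SSZ, SSZ))
  step 3: S(add(add(SZ, mul(Z, SSZ)), add(SSZ, SSZ)))
  step 4: S(add(S(add(Z, mul(Z, SSZ))), add(SSZ, SSZ)))
  step 5: S(S(add(add(Z, mul(Z, SSZ)), add(SSZ, SSZ))))
  step 6: S(S(add(mul(Z, SSZ), add(SSZ, SSZ))))
  step 7: S(S(add(Z, add(SSZ, SSZ))))
  step 8: S(S(add(SSZ, SSZ)))

Answer: after 8 steps: S(S(add(SSZ, SSZ)))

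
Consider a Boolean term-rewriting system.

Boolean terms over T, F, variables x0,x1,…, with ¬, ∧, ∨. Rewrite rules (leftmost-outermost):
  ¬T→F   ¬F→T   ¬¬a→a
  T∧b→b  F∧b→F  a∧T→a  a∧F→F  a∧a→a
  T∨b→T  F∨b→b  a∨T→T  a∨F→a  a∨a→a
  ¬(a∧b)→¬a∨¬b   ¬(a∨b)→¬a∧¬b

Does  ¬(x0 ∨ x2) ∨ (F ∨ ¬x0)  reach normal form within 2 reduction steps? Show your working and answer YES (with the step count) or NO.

  start: ¬(x0 ∨ x2) ∨ (F ∨ ¬x0)
  step 1: (¬x0 ∧ ¬x2) ∨ (F ∨ ¬x0)
  step 2: (¬x0 ∧ ¬x2) ∨ ¬x0

Answer: YES — reaches normal form (¬x0 ∧ ¬x2) ∨ ¬x0 in 2 ≤ 2 steps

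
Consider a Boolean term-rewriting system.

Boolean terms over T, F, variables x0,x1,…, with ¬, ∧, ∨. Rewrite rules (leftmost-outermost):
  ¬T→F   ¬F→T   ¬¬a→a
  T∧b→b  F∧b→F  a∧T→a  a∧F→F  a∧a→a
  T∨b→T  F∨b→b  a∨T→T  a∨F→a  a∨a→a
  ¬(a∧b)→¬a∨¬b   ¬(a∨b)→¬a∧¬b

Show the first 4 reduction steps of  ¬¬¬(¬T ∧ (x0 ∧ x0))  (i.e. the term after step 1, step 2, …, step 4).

  start: ¬¬¬(¬T ∧ (x0 ∧ x0))
  [1] ¬(¬T ∧ (x0 ∧ x0))
  [2] ¬¬T ∨ ¬(x0 ∧ x0)
  [3] T ∨ ¬(x0 ∧ x0)
  [4] T

Answer: after 4 steps: T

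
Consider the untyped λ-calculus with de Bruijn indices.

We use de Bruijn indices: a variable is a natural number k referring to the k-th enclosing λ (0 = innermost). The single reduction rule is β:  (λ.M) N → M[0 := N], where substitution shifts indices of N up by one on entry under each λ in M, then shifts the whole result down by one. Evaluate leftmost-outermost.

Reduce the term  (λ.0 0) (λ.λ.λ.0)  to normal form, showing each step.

  start: (λ.0 0) (λ.λ.λ.0)
  step 1: (λ.λ.λ.0) (λ.λ.λ.0)
  step 2: λ.λ.0

Answer: normal form = λ.λ.0  (in 2 steps)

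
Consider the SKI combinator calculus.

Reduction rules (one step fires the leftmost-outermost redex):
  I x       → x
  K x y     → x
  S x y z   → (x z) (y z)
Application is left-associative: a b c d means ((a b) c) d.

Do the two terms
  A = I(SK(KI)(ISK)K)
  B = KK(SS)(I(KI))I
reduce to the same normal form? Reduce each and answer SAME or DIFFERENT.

Term A:
  start: I(SK(KI)(ISK)K)
  →1  SK(KI)(ISK)K
  →2  K(ISK)(KI(ISK))K
  →3  ISKK
  →4  SKK

Term B:
  start: KK(SS)(I(KI))I
  →1  K(I(KI))I
  →2  I(KI)
  →3  KI

Answer: DIFFERENT — A ⇓ SKK, B ⇓ KI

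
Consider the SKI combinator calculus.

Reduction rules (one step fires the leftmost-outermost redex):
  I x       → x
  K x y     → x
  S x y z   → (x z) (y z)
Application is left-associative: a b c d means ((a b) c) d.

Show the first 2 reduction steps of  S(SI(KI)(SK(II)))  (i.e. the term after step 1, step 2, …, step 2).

Answer: after 2 steps: S(SK(II)(KI(SK(II))))

Reduction:
  start: S(SI(KI)(SK(II)))
  step 1: S(I(SK(II))(KI(SK(II))))
  step 2: S(SK(II)(KI(SK(II))))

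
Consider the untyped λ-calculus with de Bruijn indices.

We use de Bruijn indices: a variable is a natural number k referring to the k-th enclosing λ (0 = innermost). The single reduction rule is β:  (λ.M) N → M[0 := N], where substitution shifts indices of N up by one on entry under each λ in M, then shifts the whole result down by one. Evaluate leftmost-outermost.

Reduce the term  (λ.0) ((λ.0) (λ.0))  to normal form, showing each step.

  start: (λ.0) ((λ.0) (λ.0))
  [1] (λ.0) (λ.0)
  [2] λ.0

Answer: normal form = λ.0  (in 2 steps)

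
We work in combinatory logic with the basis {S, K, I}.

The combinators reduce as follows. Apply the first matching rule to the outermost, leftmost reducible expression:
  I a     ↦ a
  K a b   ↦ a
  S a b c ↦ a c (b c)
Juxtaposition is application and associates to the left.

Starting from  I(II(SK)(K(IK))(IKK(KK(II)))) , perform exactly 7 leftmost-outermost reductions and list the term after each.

  start: I(II(SK)(K(IK))(IKK(KK(II))))
  [1] II(SK)(K(IK))(IKK(KK(II)))
  [2] I(SK)(K(IK))(IKK(KK(II)))
  [3] SK(K(IK))(IKK(KK(II)))
  [4] K(IKK(KK(II)))(K(IK)(IKK(KK(II))))
  [5] IKK(KK(II))
  [6] KK(KK(II))
  [7] K

Answer: after 7 steps: K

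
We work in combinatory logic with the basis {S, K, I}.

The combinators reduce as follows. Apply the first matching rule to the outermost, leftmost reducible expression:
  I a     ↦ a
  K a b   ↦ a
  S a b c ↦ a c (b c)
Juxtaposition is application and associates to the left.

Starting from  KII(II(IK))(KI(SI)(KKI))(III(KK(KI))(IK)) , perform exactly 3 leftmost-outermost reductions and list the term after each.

Answer: after 3 steps: I(IK)(KI(SI)(KKI))(III(KK(KI))(IK))

Reduction:
  start: KII(II(IK))(KI(SI)(KKI))(III(KK(KI))(IK))
  step 1: I(II(IK))(KI(SI)(KKI))(III(KK(KI))(IK))
  step 2: II(IK)(KI(SI)(KKI))(III(KK(KI))(IK))
  step 3: I(IK)(KI(SI)(KKI))(III(KK(KI))(IK))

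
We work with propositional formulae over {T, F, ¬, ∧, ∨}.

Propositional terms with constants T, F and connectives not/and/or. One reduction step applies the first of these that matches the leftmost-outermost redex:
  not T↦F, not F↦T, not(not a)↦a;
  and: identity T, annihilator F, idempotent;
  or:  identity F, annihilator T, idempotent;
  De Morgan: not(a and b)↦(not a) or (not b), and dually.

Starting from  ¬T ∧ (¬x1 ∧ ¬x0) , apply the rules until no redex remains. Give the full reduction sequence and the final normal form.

  start: ¬T ∧ (¬x1 ∧ ¬x0)
  →1  F ∧ (¬x1 ∧ ¬x0)
  →2  F

Answer: normal form = F  (in 2 steps)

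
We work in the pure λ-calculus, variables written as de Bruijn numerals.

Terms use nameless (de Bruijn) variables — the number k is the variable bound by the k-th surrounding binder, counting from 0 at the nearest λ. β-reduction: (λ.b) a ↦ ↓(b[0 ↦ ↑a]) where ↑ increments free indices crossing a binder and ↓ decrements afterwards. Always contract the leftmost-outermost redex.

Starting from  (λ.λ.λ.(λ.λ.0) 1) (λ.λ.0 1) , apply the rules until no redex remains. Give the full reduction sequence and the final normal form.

  start: (λ.λ.λ.(λ.λ.0) 1) (λ.λ.0 1)
  →1  λ.λ.(λ.λ.0) 1
  →2  λ.λ.λ.0

Answer: normal form = λ.λ.λ.0  (in 2 steps)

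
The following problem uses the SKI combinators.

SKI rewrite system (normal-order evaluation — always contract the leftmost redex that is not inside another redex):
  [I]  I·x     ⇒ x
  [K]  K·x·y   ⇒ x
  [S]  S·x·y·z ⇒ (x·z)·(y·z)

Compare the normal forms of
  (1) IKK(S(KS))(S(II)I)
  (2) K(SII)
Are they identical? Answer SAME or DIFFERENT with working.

Term A:
  start: IKK(S(KS))(S(II)I)
  [1] KK(S(KS))(S(II)I)
  [2] K(S(II)I)
  [3] K(SII)

Term B:
  start: K(SII)

Answer: SAME — A ⇓ K(SII), B ⇓ K(SII)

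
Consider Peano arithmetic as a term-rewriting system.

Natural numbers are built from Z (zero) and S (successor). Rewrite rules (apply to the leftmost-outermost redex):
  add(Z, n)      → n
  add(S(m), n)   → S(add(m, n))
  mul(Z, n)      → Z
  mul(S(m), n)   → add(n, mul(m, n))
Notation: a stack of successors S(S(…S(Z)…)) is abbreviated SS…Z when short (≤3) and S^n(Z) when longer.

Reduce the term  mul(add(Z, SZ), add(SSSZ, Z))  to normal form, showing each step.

Answer: normal form = SSSZ  (in 11 steps)

Derivation:
  start: mul(add(Z, SZ), add(SSSZ, Z))
  →1  mul(SZ, add(SSSZ, Z))
  →2  add(add(SSSZ, Z), mul(Z, add(SSSZ, Z)))
  →3  add(S(add(SSZ, Z)), mul(Z, add(SSSZ, Z)))
  →4  S(add(add(SSZ, Z), mul(Z, add(SSSZ, Z))))
  →5  S(add(S(add(SZ, Z)), mul(Z, add(SSSZ, Z))))
  →6  S(S(add(add(SZ, Z), mul(Z, add(SSSZ, Z)))))
  →7  S(S(add(S(add(Z, Z)), mul(Z, add(SSSZ, Z)))))
  →8  S(S(S(add(add(Z, Z), mul(Z, add(SSSZ, Z))))))
  →9  S(S(S(add(Z, mul(Z, add(SSSZ, Z))))))
  →10  S(S(S(mul(Z, add(SSSZ, Z)))))
  →11  SSSZ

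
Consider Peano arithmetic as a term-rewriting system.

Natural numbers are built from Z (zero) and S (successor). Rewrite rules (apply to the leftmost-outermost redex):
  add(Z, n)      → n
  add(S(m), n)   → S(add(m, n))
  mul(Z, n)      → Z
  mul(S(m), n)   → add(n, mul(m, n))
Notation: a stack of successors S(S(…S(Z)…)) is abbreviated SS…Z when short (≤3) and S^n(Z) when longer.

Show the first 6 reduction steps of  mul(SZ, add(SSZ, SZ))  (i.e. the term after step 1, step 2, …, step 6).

  start: mul(SZ, add(SSZ, SZ))
  [1] add(add(SSZ, SZ), mul(Z, add(SSZ, SZ)))
  [2] add(S(add(SZ, SZ)), mul(Z, add(SSZ, SZ)))
  [3] S(add(add(SZ, SZ), mul(Z, add(SSZ, SZ))))
  [4] S(add(S(add(Z, SZ)), mul(Z, add(SSZ, SZ))))
  [5] S(S(add(add(Z, SZ), mul(Z, add(SSZ, SZ)))))
  [6] S(S(add(SZ, mul(Z, add(SSZ, SZ)))))

Answer: after 6 steps: S(S(add(SZ, mul(Z, add(SSZ, SZ)))))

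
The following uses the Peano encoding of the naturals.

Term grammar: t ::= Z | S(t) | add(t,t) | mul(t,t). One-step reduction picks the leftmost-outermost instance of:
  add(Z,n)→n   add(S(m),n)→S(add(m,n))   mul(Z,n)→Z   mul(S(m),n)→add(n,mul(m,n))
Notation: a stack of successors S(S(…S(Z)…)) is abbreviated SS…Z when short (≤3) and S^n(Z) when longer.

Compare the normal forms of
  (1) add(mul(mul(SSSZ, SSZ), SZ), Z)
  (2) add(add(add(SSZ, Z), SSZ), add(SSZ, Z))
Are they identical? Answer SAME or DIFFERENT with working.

Term A:
  start: add(mul(mul(SSSZ, SSZ), SZ), Z)
  step 1: add(mul(add(SSZ, mul(SSZ, SSZ)), SZ), Z)
  step 2: add(mul(S(add(SZ, mul(SSZ, SSZ))), SZ), Z)
  step 3: add(add(SZ, mul(add(SZ, mul(SSZ, SSZ)), SZ)), Z)
  step 4: add(S(add(Z, mul(add(SZ, mul(SSZ, SSZ)), SZ))), Z)
  step 5: S(add(add(Z, mul(add(SZ, mul(SSZ, SSZ)), SZ)), Z))
  step 6: S(add(mul(add(SZ, mul(SSZ, SSZ)), SZ), Z))
  step 7: S(add(mul(S(add(Z, mul(SSZ, SSZ))), SZ), Z))
  step 8: S(add(add(SZ, mul(add(Z, mul(SSZ, SSZ)), SZ)), Z))
  step 9: S(add(S(add(Z, mul(add(Z, mul(SSZ, SSZ)), SZ))), Z))
  step 10: S(S(add(add(Z, mul(add(Z, mul(SSZ, SSZ)), SZ)), Z)))
  step 11: S(S(add(mul(add(Z, mul(SSZ, SSZ)), SZ), Z)))
  step 12: S(S(add(mul(mul(SSZ, SSZ), SZ), Z)))
  step 13: S(S(add(mul(add(SSZ, mul(SZ, SSZ)), SZ), Z)))
  step 14: S(S(add(mul(S(add(SZ, mul(SZ, SSZ))), SZ), Z)))
  step 15: S(S(add(add(SZ, mul(add(SZ, mul(SZ, SSZ)), SZ)), Z)))
  step 16: S(S(add(S(add(Z, mul(add(SZ, mul(SZ, SSZ)), SZ))), Z)))
  step 17: S(S(S(add(add(Z, mul(add(SZ, mul(SZ, SSZ)), SZ)), Z))))
  step 18: S(S(S(add(mul(add(SZ, mul(SZ, SSZ)), SZ), Z))))
  step 19: S(S(S(add(mul(S(add(Z, mul(SZ, SSZ))), SZ), Z))))
  step 20: S(S(S(add(add(SZ, mul(add(Z, mul(SZ, SSZ)), SZ)), Z))))
  step 21: S(S(S(add(S(add(Z, mul(add(Z, mul(SZ, SSZ)), SZ))), Z))))
  step 22: S(S(S(S(add(add(Z, mul(add(Z, mul(SZ, SSZ)), SZ)), Z)))))
  step 23: S(S(S(S(add(mul(add(Z, mul(SZ, SSZ)), SZ), Z)))))
  step 24: S(S(S(S(add(mul(mul(SZ, SSZ), SZ), Z)))))
  step 25: S(S(S(S(add(mul(add(SSZ, mul(Z, SSZ)), SZ), Z)))))
  step 26: S(S(S(S(add(mul(S(add(SZ, mul(Z, SSZ))), SZ), Z)))))
  step 27: S(S(S(S(add(add(SZ, mul(add(SZ, mul(Z, SSZ)), SZ)), Z)))))
  step 28: S(S(S(S(add(S(add(Z, mul(add(SZ, mul(Z, SSZ)), SZ))), Z)))))
  step 29: S(S(S(S(S(add(add(Z, mul(add(SZ, mul(Z, SSZ)), SZ)), Z))))))
  step 30: S(S(S(S(S(add(mul(add(SZ, mul(Z, SSZ)), SZ), Z))))))
  step 31: S(S(S(S(S(add(mul(S(add(Z, mul(Z, SSZ))), SZ), Z))))))
  step 32: S(S(S(S(S(add(add(SZ, mul(add(Z, mul(Z, SSZ)), SZ)), Z))))))
  step 33: S(S(S(S(S(add(S(add(Z, mul(add(Z, mul(Z, SSZ)), SZ))), Z))))))
  step 34: S(S(S(S(S(S(add(add(Z, mul(add(Z, mul(Z, SSZ)), SZ)), Z)))))))
  step 35: S(S(S(S(S(S(add(mul(add(Z, mul(Z, SSZ)), SZ), Z)))))))
  step 36: S(S(S(S(S(S(add(mul(mul(Z, SSZ), SZ), Z)))))))
  step 37: S(S(S(S(S(S(add(mul(Z, SZ), Z)))))))
  step 38: S(S(S(S(S(S(add(Z, Z)))))))
  step 39: S^6(Z)

Term B:
  start: add(add(add(SSZ, Z), SSZ), add(SSZ, Z))
  step 1: add(add(S(add(SZ, Z)), SSZ), add(SSZ, Z))
  step 2: add(S(add(add(SZ, Z), SSZ)), add(SSZ, Z))
  step 3: S(add(add(add(SZ, Z), SSZ), add(SSZ, Z)))
  step 4: S(add(add(S(add(Z, Z)), SSZ), add(SSZ, Z)))
  step 5: S(add(S(add(add(Z, Z), SSZ)), add(SSZ, Z)))
  step 6: S(S(add(add(add(Z, Z), SSZ), add(SSZ, Z))))
  step 7: S(S(add(add(Z, SSZ), add(SSZ, Z))))
  step 8: S(S(add(SSZ, add(SSZ, Z))))
  step 9: S(S(S(add(SZ, add(SSZ, Z)))))
  step 10: S(S(S(S(add(Z, add(SSZ, Z))))))
  step 11: S(S(S(S(add(SSZ, Z)))))
  step 12: S(S(S(S(S(add(SZ, Z))))))
  step 13: S(S(S(S(S(S(add(Z, Z)))))))
  step 14: S^6(Z)

Answer: SAME — A ⇓ S^6(Z), B ⇓ S^6(Z)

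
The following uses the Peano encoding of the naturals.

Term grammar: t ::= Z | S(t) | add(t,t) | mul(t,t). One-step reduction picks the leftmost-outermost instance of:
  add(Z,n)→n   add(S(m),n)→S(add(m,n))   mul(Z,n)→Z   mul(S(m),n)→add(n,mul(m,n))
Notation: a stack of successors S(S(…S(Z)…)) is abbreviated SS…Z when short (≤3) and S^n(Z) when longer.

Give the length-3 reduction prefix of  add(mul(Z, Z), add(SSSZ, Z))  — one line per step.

  start: add(mul(Z, Z), add(SSSZ, Z))
  step 1: add(Z, add(SSSZ, Z))
  step 2: add(SSSZ, Z)
  step 3: S(add(SSZ, Z))

Answer: after 3 steps: S(add(SSZ, Z))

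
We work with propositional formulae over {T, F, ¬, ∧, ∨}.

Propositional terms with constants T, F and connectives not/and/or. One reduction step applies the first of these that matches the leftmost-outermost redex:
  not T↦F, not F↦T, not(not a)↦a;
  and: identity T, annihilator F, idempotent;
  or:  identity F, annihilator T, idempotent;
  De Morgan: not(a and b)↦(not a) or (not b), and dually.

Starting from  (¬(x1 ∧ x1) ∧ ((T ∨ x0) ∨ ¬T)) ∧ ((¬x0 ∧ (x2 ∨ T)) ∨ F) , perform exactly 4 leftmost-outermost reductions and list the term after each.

Answer: after 4 steps: (¬x1 ∧ T) ∧ ((¬x0 ∧ (x2 ∨ T)) ∨ F)

Reduction:
  start: (¬(x1 ∧ x1) ∧ ((T ∨ x0) ∨ ¬T)) ∧ ((¬x0 ∧ (x2 ∨ T)) ∨ F)
  [1] ((¬x1 ∨ ¬x1) ∧ ((T ∨ x0) ∨ ¬T)) ∧ ((¬x0 ∧ (x2 ∨ T)) ∨ F)
  [2] (¬x1 ∧ ((T ∨ x0) ∨ ¬T)) ∧ ((¬x0 ∧ (x2 ∨ T)) ∨ F)
  [3] (¬x1 ∧ (T ∨ ¬T)) ∧ ((¬x0 ∧ (x2 ∨ T)) ∨ F)
  [4] (¬x1 ∧ T) ∧ ((¬x0 ∧ (x2 ∨ T)) ∨ F)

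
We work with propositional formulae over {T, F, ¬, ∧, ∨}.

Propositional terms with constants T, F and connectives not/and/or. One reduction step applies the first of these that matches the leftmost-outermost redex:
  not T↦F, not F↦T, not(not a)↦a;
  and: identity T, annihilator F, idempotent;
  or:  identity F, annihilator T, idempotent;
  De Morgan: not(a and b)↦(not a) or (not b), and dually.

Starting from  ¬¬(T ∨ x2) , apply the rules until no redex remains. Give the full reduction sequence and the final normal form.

  start: ¬¬(T ∨ x2)
  step 1: T ∨ x2
  step 2: T

Answer: normal form = T  (in 2 steps)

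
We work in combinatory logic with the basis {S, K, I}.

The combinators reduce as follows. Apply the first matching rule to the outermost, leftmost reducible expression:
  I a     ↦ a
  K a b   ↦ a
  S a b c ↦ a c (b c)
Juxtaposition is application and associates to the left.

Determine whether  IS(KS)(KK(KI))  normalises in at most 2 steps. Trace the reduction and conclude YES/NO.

Answer: YES — reaches normal form S(KS)K in 2 ≤ 2 steps

Working:
  start: IS(KS)(KK(KI))
  [1] S(KS)(KK(KI))
  [2] S(KS)K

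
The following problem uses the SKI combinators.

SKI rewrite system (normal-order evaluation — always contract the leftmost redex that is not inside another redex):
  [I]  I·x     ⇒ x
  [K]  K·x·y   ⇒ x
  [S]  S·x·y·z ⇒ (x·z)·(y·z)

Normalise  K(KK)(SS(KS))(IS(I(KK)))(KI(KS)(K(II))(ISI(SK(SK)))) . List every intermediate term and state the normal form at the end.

  start: K(KK)(SS(KS))(IS(I(KK)))(KI(KS)(K(II))(ISI(SK(SK))))
  →1  KK(IS(I(KK)))(KI(KS)(K(II))(ISI(SK(SK))))
  →2  K(KI(KS)(K(II))(ISI(SK(SK))))
  →3  K(I(K(II))(ISI(SK(SK))))
  →4  K(K(II)(ISI(SK(SK))))
  →5  K(II)
  →6  KI

Answer: normal form = KI  (in 6 steps)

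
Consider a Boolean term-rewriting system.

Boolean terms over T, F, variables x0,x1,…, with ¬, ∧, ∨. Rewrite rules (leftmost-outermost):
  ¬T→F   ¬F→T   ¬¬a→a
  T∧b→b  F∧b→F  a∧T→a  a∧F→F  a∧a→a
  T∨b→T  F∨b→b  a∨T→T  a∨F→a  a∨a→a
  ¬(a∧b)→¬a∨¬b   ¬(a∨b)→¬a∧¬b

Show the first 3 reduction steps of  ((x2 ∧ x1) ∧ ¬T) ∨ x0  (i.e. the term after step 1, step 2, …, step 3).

Answer: after 3 steps: x0

Reduction:
  start: ((x2 ∧ x1) ∧ ¬T) ∨ x0
  [1] ((x2 ∧ x1) ∧ F) ∨ x0
  [2] F ∨ x0
  [3] x0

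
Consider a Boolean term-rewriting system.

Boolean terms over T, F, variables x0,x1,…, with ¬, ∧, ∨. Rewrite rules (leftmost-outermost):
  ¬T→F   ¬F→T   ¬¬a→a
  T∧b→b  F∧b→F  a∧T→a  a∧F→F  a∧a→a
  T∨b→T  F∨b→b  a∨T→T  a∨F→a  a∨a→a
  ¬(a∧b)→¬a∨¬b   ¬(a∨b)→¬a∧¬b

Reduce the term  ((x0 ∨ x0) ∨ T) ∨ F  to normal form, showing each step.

Answer: normal form = T  (in 2 steps)

Working:
  start: ((x0 ∨ x0) ∨ T) ∨ F
  step 1: (x0 ∨ x0) ∨ T
  step 2: T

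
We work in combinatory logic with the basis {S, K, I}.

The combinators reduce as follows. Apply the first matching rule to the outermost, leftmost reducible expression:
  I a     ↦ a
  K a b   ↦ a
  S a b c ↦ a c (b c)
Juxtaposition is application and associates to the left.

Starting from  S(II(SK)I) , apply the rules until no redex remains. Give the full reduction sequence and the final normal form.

  start: S(II(SK)I)
  →1  S(I(SK)I)
  →2  S(SKI)

Answer: normal form = S(SKI)  (in 2 steps)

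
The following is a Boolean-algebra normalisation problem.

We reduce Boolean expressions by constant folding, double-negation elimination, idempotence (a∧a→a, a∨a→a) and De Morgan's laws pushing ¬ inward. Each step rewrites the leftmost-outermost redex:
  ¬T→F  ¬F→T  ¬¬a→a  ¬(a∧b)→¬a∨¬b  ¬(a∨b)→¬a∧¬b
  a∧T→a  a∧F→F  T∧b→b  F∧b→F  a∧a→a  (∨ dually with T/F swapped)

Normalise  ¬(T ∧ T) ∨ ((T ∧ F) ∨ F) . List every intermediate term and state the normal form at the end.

Answer: normal form = F  (in 6 steps)

Derivation:
  start: ¬(T ∧ T) ∨ ((T ∧ F) ∨ F)
  →1  (¬T ∨ ¬T) ∨ ((T ∧ F) ∨ F)
  →2  ¬T ∨ ((T ∧ F) ∨ F)
  →3  F ∨ ((T ∧ F) ∨ F)
  →4  (T ∧ F) ∨ F
  →5  T ∧ F
  →6  F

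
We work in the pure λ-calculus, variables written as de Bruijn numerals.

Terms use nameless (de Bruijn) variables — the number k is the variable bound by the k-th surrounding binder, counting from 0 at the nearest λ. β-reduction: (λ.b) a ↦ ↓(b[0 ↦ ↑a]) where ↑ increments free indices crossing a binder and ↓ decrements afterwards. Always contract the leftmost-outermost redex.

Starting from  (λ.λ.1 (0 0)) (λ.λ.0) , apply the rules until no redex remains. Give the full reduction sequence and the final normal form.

  start: (λ.λ.1 (0 0)) (λ.λ.0)
  step 1: λ.(λ.λ.0) (0 0)
  step 2: λ.λ.0

Answer: normal form = λ.λ.0  (in 2 steps)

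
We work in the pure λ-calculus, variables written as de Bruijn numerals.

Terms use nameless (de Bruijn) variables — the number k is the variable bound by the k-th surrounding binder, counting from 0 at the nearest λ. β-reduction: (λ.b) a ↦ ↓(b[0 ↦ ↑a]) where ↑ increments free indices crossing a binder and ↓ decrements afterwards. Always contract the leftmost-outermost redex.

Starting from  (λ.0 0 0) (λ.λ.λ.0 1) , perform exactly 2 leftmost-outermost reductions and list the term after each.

  start: (λ.0 0 0) (λ.λ.λ.0 1)
  [1] (λ.λ.λ.0 1) (λ.λ.λ.0 1) (λ.λ.λ.0 1)
  [2] (λ.λ.0 1) (λ.λ.λ.0 1)

Answer: after 2 steps: (λ.λ.0 1) (λ.λ.λ.0 1)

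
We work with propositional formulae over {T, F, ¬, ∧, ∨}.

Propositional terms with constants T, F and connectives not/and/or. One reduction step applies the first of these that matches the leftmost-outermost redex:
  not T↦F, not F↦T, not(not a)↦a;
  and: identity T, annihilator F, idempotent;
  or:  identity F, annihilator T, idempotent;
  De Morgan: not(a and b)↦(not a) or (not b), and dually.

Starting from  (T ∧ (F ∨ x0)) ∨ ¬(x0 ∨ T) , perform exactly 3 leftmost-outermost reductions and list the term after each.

  start: (T ∧ (F ∨ x0)) ∨ ¬(x0 ∨ T)
  →1  (F ∨ x0) ∨ ¬(x0 ∨ T)
  →2  x0 ∨ ¬(x0 ∨ T)
  →3  x0 ∨ (¬x0 ∧ ¬T)

Answer: after 3 steps: x0 ∨ (¬x0 ∧ ¬T)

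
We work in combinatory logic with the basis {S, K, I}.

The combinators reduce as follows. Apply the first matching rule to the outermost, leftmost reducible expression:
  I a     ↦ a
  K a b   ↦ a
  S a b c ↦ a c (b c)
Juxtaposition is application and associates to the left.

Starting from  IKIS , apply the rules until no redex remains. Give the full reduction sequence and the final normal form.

  start: IKIS
  →1  KIS
  →2  I

Answer: normal form = I  (in 2 steps)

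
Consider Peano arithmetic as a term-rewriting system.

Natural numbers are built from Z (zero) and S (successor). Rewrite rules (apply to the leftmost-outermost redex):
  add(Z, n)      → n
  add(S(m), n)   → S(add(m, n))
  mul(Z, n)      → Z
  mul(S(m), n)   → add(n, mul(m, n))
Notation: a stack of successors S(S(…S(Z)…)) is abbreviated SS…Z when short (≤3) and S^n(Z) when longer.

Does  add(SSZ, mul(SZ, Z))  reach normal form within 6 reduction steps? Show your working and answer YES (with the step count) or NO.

Answer: YES — reaches normal form SSZ in 6 ≤ 6 steps

Reduction:
  start: add(SSZ, mul(SZ, Z))
  [1] S(add(SZ, mul(SZ, Z)))
  [2] S(S(add(Z, mul(SZ, Z))))
  [3] S(S(mul(SZ, Z)))
  [4] S(S(add(Z, mul(Z, Z))))
  [5] S(S(mul(Z, Z)))
  [6] SSZ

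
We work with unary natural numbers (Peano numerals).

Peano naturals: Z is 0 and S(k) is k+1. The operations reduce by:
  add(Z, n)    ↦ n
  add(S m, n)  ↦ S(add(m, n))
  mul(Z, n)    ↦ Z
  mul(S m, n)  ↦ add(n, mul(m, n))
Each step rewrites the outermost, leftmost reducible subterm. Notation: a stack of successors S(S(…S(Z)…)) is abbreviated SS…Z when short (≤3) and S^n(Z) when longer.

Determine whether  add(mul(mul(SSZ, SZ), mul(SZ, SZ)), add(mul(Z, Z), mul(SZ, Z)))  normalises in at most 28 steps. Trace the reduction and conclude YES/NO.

  start: add(mul(mul(SSZ, SZ), mul(SZ, SZ)), add(mul(Z, Z), mul(SZ, Z)))
  [1] add(mul(add(SZ, mul(SZ, SZ)), mul(SZ, SZ)), add(mul(Z, Z), mul(SZ, Z)))
  [2] add(mul(S(add(Z, mul(SZ, SZ))), mul(SZ, SZ)), add(mul(Z, Z), mul(SZ, Z)))
  [3] add(add(mul(SZ, SZ), mul(add(Z, mul(SZ, SZ)), mul(SZ, SZ))), add(mul(Z, Z), mul(SZ, Z)))
  [4] add(add(add(SZ, mul(Z, SZ)), mul(add(Z, mul(SZ, SZ)), mul(SZ, SZ))), add(mul(Z, Z), mul(SZ, Z)))
  [5] add(add(S(add(Z, mul(Z, SZ))), mul(add(Z, mul(SZ, SZ)), mul(SZ, SZ))), add(mul(Z, Z), mul(SZ, Z)))
  [6] add(S(add(add(Z, mul(Z, SZ)), mul(add(Z, mul(SZ, SZ)), mul(SZ, SZ)))), add(mul(Z, Z), mul(SZ, Z)))
  [7] S(add(add(add(Z, mul(Z, SZ)), mul(add(Z, mul(SZ, SZ)), mul(SZ, SZ))), add(mul(Z, Z), mul(SZ, Z))))
  [8] S(add(add(mul(Z, SZ), mul(add(Z, mul(SZ, SZ)), mul(SZ, SZ))), add(mul(Z, Z), mul(SZ, Z))))
  [9] S(add(add(Z, mul(add(Z, mul(SZ, SZ)), mul(SZ, SZ))), add(mul(Z, Z), mul(SZ, Z))))
  [10] S(add(mul(add(Z, mul(SZ, SZ)), mul(SZ, SZ)), add(mul(Z, Z), mul(SZ, Z))))
  [11] S(add(mul(mul(SZ, SZ), mul(SZ, SZ)), add(mul(Z, Z), mul(SZ, Z))))
  [12] S(add(mul(add(SZ, mul(Z, SZ)), mul(SZ, SZ)), add(mul(Z, Z), mul(SZ, Z))))
  [13] S(add(mul(S(add(Z, mul(Z, SZ))), mul(SZ, SZ)), add(mul(Z, Z), mul(SZ, Z))))
  [14] S(add(add(mul(SZ, SZ), mul(add(Z, mul(Z, SZ)), mul(SZ, SZ))), add(mul(Z, Z), mul(SZ, Z))))
  [15] S(add(add(add(SZ, mul(Z, SZ)), mul(add(Z, mul(Z, SZ)), mul(SZ, SZ))), add(mul(Z, Z), mul(SZ, Z))))
  [16] S(add(add(S(add(Z, mul(Z, SZ))), mul(add(Z, mul(Z, SZ)), mul(SZ, SZ))), add(mul(Z, Z), mul(SZ, Z))))
  [17] S(add(S(add(add(Z, mul(Z, SZ)), mul(add(Z, mul(Z, SZ)), mul(SZ, SZ)))), add(mul(Z, Z), mul(SZ, Z))))
  [18] S(S(add(add(add(Z, mul(Z, SZ)), mul(add(Z, mul(Z, SZ)), mul(SZ, SZ))), add(mul(Z, Z), mul(SZ, Z)))))
  [19] S(S(add(add(mul(Z, SZ), mul(add(Z, mul(Z, SZ)), mul(SZ, SZ))), add(mul(Z, Z), mul(SZ, Z)))))
  [20] S(S(add(add(Z, mul(add(Z, mul(Z, SZ)), mul(SZ, SZ))), add(mul(Z, Z), mul(SZ, Z)))))
  [21] S(S(add(mul(add(Z, mul(Z, SZ)), mul(SZ, SZ)), add(mul(Z, Z), mul(SZ, Z)))))
  [22] S(S(add(mul(mul(Z, SZ), mul(SZ, SZ)), add(mul(Z, Z), mul(SZ, Z)))))
  [23] S(S(add(mul(Z, mul(SZ, SZ)), add(mul(Z, Z), mul(SZ, Z)))))
  [24] S(S(add(Z, add(mul(Z, Z), mul(SZ, Z)))))
  [25] S(S(add(mul(Z, Z), mul(SZ, Z))))
  [26] S(S(add(Z, mul(SZ, Z))))
  [27] S(S(mul(SZ, Z)))
  [28] S(S(add(Z, mul(Z, Z))))

Answer: NO — after 28 steps the term is S(S(add(Z, mul(Z, Z)))), not yet normal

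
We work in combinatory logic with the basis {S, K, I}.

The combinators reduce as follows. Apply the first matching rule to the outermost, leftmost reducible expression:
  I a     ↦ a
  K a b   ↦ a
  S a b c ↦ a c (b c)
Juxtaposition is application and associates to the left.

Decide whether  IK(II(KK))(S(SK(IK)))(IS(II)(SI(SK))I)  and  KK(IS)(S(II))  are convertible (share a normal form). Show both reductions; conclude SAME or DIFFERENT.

Term A:
  start: IK(II(KK))(S(SK(IK)))(IS(II)(SI(SK))I)
  →1  K(II(KK))(S(SK(IK)))(IS(II)(SI(SK))I)
  →2  II(KK)(IS(II)(SI(SK))I)
  →3  I(KK)(IS(II)(SI(SK))I)
  →4  KK(IS(II)(SI(SK))I)
  →5  K

Term B:
  start: KK(IS)(S(II))
  →1  K(S(II))
  →2  K(SI)

Answer: DIFFERENT — A ⇓ K, B ⇓ K(SI)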